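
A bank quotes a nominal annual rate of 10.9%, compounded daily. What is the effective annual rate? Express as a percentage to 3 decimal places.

One year is 365 periods at 0.00029863 each: (1 + 0.00029863)^365 ≈ 1.115144.
EAR = 1.115144 − 1 ≈ 11.51442%.

11.514%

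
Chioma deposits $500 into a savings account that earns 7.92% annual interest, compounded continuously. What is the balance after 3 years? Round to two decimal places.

$634.10

A = P·e^(rt) = 500·e^(0.0792·3) = 500·e^0.2376.
e^0.2376 ≈ 1.26820181, so A ≈ 634.1009.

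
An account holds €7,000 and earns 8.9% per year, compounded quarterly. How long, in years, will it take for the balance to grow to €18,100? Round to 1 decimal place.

(1 + 0.02225)^(4t) = 18,100/7,000 = 2.5857.
4t·ln(1 + 0.02225) = ln(2.5857); 4t = 0.95/0.0220061 ≈ 43.1700.
t ≈ 10.7925 years.

10.8 years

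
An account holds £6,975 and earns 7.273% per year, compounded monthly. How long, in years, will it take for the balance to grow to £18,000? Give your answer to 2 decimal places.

13.07 years

We need (1 + 0.00606083)^(12t) = 2.5806, so 12t = ln 2.5806 / ln 1.006061 ≈ 156.8942.
t ≈ 156.8942/12 = 13.0745 years.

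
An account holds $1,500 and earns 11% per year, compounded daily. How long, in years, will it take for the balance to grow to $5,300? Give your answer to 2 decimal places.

11.48 years

(1 + 0.00030137)^(365t) = 5,300/1,500 = 3.5333.
365t·ln(1 + 0.00030137) = ln(3.5333); 365t = 1.2622/0.000301324 ≈ 4188.9786.
t ≈ 11.4767 years.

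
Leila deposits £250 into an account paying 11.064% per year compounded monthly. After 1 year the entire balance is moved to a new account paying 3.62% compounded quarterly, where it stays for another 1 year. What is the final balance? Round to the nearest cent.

After 1 years at 11.064%: 250 × 1.11642662 ≈ 279.1067.
Then 1 years at 3.62%: 279.1067 × 1.03669439 ≈ 289.3483.

£289.35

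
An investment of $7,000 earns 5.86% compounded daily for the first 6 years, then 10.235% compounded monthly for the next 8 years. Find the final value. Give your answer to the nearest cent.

$22,484.13

Phase 1: 7,000·(1 + 0.0586/365)^2190 ≈ 9,949.0983.
Phase 2: 9,949.0983·(1 + 0.10235/12)^96 ≈ 22,484.1320.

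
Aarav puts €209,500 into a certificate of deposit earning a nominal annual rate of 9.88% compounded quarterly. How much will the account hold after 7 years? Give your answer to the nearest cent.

€414,851.48

Growth factor = (1 + 0.0247)^28 ≈ 1.98019798288.
A ≈ 209,500 × 1.98019798288 ≈ 414,851.4774.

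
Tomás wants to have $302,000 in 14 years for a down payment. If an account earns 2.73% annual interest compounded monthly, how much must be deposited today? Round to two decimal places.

Growth factor = (1 + 0.002275)^168 ≈ 1.46486912755.
P = 302,000/1.46486912755 ≈ 206,161.7617.

$206,161.76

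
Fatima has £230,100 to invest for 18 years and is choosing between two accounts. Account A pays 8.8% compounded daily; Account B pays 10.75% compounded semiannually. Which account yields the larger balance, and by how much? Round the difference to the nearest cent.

Account A growth factor: (1 + 0.088/365)^6570 ≈ 4.87348400493; balance ≈ 1,121,388.6695.
Account B growth factor: (1 + 0.05375)^36 ≈ 6.584960205821; balance ≈ 1,515,199.3434.
Account B is larger by 393,810.6738.

Account B, by £393,810.67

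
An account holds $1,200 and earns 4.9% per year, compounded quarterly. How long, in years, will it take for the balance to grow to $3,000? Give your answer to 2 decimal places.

18.81 years

(1 + 0.01225)^(4t) = 3,000/1,200 = 2.5.
4t·ln(1 + 0.01225) = ln(2.5); 4t = 0.91629/0.0121756 ≈ 75.2565.
t ≈ 18.8141 years.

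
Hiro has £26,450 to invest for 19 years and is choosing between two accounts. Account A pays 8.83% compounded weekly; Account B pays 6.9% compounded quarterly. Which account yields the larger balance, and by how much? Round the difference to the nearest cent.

Account A, by £44,356.07

A: (1 + 0.0883/52)^988 ≈ 5.3456181004, so 26,450 × 5.3456181004 ≈ 141,391.5988.
B: (1 + 0.01725)^76 ≈ 3.6686399237, so 26,450 × 3.6686399237 ≈ 97,035.5260.
Difference ≈ 44,356.0728 in favor of A.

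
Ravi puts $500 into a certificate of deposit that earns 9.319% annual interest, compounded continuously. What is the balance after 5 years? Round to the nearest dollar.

$797

A = P·e^(rt) = 500·e^(0.09319·5) = 500·e^0.46595.
e^0.46595 ≈ 1.59352732, so A ≈ 796.7637.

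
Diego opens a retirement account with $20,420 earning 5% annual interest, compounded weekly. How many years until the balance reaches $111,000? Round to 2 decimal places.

We need (1 + 0.000961538)^(52t) = 5.4358, so 52t = ln 5.4358 / ln 1.000962 ≈ 1761.5824.
t ≈ 1761.5824/52 = 33.8766 years.

33.88 years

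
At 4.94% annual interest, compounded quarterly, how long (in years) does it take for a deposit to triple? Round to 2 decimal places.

22.38 years

(1 + 0.01235)^(4t) = 3.
4t = ln 3 / ln(1 + 0.01235) ≈ 1.0986/0.0122744 ≈ 89.5046.
t ≈ 22.3762.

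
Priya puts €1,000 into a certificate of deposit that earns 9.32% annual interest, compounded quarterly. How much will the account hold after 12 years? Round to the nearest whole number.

€3,021

Periodic rate = 9.32%/4 = 0.0233; periods = 4·12 = 48.
A = 1,000·(1 + 0.0233)^48 ≈ 1,000·3.02094458 ≈ 3,020.9446.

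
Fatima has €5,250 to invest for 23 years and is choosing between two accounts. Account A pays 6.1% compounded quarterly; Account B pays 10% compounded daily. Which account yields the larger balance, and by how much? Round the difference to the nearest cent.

A: (1 + 0.01525)^92 ≈ 4.0245361329, so 5,250 × 4.0245361329 ≈ 21,128.8147.
B: (1 + 0.1/365)^8395 ≈ 9.9710409729, so 5,250 × 9.9710409729 ≈ 52,347.9651.
Difference ≈ 31,219.1504 in favor of B.

Account B, by €31,219.15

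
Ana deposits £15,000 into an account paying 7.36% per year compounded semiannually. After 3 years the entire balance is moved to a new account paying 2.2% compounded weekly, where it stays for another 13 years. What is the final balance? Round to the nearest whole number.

£24,800

After 3 years at 7.36%: 15,000 × 1.2421382376 ≈ 18,632.0736.
Then 13 years at 2.2%: 18,632.0736 × 1.3310119493 ≈ 24,799.5126.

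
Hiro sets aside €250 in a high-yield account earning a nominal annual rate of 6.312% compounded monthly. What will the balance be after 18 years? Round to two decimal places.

€776.38

Growth factor = (1 + 0.00526)^216 ≈ 3.10552361.
A ≈ 250 × 3.10552361 ≈ 776.3809.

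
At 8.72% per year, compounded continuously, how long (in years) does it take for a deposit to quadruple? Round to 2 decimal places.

e^(0.0872t) = 4, so 0.0872t = ln 4 ≈ 1.3863.
t ≈ 1.3863/0.0872 ≈ 15.8979.

15.90 years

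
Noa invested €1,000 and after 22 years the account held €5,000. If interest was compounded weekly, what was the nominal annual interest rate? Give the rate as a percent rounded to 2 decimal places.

7.32%

The 1144-period growth factor is 5,000/1,000 = 5.
r/52 = 5^(1/1144) − 1 ≈ 0.00140784, so r ≈ 52·0.00140784 = 7.32078%.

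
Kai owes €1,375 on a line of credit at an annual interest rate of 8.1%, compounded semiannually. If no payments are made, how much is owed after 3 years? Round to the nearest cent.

Periodic rate = 8.1%/2 = 0.0405; periods = 2·3 = 6.
A = 1,375·(1 + 0.0405)^6 ≈ 1,375·1.268973367 ≈ 1,744.8384.

€1,744.84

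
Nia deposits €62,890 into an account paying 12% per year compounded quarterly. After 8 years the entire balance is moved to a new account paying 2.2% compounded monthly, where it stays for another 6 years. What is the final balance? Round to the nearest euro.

€184,777

Phase 1: 62,890·(1 + 0.03)^32 ≈ 161,946.9545.
Phase 2: 161,946.9545·(1 + 0.022/12)^72 ≈ 184,776.6850.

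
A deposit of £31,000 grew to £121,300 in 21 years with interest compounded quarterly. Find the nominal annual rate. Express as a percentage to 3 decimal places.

6.550%

The 84-period growth factor is 121,300/31,000 = 3.9129.
r/4 = 3.9129^(1/84) − 1 ≈ 0.016374, so r ≈ 4·0.016374 = 6.54961%.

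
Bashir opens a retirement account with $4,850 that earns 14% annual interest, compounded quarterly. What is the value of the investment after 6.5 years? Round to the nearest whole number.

Growth factor = (1 + 0.035)^26 ≈ 2.4459585587.
A ≈ 4,850 × 2.4459585587 ≈ 11,862.8990.

$11,863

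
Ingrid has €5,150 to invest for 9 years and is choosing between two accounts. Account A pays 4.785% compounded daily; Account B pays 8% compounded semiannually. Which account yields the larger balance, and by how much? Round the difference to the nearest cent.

Account A growth factor: (1 + 0.04785/365)^3285 ≈ 1.538213648; balance ≈ 7,921.8003.
Account B growth factor: (1 + 0.04)^18 ≈ 2.0258165154; balance ≈ 10,432.9551.
Account B is larger by 2,511.1548.

Account B, by €2,511.15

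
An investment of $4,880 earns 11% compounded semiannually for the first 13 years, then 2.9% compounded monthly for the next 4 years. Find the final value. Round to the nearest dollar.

$22,045

After 13 years at 11%: 4,880 × 4.0231289278 ≈ 19,632.8692.
Then 4 years at 2.9%: 19,632.8692 × 1.1228387297 ≈ 22,044.5459.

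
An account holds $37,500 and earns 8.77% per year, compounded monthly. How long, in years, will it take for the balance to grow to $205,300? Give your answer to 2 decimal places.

We need (1 + 0.00730833)^(12t) = 5.4747, so 12t = ln 5.4747 / ln 1.007308 ≈ 233.4782.
t ≈ 233.4782/12 = 19.4565 years.

19.46 years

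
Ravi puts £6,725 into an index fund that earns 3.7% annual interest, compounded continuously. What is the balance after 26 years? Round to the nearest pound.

A = P·e^(rt) = 6,725·e^(0.037·26) = 6,725·e^0.962.
e^0.962 ≈ 2.6169250932, so A ≈ 17,598.8213.

£17,599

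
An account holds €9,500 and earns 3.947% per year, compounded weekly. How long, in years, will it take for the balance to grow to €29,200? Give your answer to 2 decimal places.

28.46 years

(1 + 0.000759038)^(52t) = 29,200/9,500 = 3.0737.
52t·ln(1 + 0.000759038) = ln(3.0737); 52t = 1.1229/0.000758751 ≈ 1479.9026.
t ≈ 28.4597 years.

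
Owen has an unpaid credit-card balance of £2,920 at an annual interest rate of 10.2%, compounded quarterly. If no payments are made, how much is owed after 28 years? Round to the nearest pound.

Periodic rate = 10.2%/4 = 0.0255; periods = 4·28 = 112.
A = 2,920·(1 + 0.0255)^112 ≈ 2,920·16.780096223 ≈ 48,997.8810.

£48,998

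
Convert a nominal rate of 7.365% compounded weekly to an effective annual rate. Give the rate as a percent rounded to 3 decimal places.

EAR = (1 + 7.365%/52)^52 − 1 = (1 + 0.00141635)^52 − 1.
(1 + 0.00141635)^52 ≈ 1.076374, so EAR ≈ 7.63739%.

7.637%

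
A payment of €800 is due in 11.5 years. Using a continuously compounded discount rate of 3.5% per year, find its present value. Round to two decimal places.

€534.92

P = A·e^(−rt) = 800·e^(−0.4025).
e^(−0.4025) ≈ 0.668646339, so P ≈ 534.9171.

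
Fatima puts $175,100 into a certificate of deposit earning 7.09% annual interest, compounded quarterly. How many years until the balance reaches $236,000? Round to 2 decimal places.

4.25 years

We need (1 + 0.017725)^(4t) = 1.3478, so 4t = ln 1.3478 / ln 1.017725 ≈ 16.9880.
t ≈ 16.9880/4 = 4.2470 years.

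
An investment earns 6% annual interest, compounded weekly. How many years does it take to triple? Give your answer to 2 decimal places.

18.32 years

(1 + 0.00115385)^(52t) = 3.
52t = ln 3 / ln(1 + 0.00115385) ≈ 1.0986/0.00115318 ≈ 952.6799.
t ≈ 18.3208.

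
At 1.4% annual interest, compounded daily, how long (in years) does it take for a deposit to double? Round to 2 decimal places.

49.51 years

(1 + 0.0000383562)^(365t) = 2.
365t = ln 2 / ln(1 + 0.0000383562) ≈ 0.69315/3.83554e-05 ≈ 18071.6838.
t ≈ 49.5115.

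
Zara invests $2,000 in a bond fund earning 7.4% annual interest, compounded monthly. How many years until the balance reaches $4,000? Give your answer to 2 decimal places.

We need (1 + 0.00616667)^(12t) = 2, so 12t = ln 2 / ln 1.006167 ≈ 112.7485.
t ≈ 112.7485/12 = 9.3957 years.

9.40 years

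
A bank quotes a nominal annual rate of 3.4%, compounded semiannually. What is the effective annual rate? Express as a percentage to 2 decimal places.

One year is 2 periods at 0.017 each: (1 + 0.017)^2 ≈ 1.034289.
EAR = 1.034289 − 1 ≈ 3.42890%.

3.43%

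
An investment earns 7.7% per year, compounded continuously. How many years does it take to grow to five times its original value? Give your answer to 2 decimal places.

20.90 years

e^(0.077t) = 5, so 0.077t = ln 5 ≈ 1.6094.
t ≈ 1.6094/0.077 ≈ 20.9018.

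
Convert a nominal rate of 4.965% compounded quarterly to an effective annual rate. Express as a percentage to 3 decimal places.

5.058%

EAR = (1 + 4.965%/4)^4 − 1 = (1 + 0.0124125)^4 − 1.
(1 + 0.0124125)^4 ≈ 1.050582, so EAR ≈ 5.05821%.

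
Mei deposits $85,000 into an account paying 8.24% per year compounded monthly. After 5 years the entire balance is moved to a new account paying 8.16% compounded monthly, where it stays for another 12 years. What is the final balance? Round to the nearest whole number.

$340,062

Phase 1: 85,000·(1 + 0.0824/12)^60 ≈ 128,155.3456.
Phase 2: 128,155.3456·(1 + 0.0068)^144 ≈ 340,062.3223.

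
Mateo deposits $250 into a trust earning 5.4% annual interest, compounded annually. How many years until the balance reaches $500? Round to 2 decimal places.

13.18 years

We need (1 + 0.054)^t = 2, so t = ln 2 / ln 1.054 ≈ 13.1796.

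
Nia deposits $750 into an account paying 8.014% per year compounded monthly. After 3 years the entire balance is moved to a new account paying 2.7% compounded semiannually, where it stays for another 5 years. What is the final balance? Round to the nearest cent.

After 3 years at 8.014%: 750 × 1.270767126 ≈ 953.0753.
Then 5 years at 2.7%: 953.0753 × 1.143503584 ≈ 1,089.8451.

$1,089.85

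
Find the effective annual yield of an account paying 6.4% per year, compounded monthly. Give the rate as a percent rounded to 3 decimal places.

6.591%

EAR = (1 + 6.4%/12)^12 − 1 = (1 + 0.00533333)^12 − 1.
(1 + 0.00533333)^12 ≈ 1.065911, so EAR ≈ 6.59111%.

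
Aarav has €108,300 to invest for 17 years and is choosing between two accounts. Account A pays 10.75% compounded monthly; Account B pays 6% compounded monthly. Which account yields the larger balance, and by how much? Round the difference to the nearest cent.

Account A, by €368,411.90

Account A growth factor: (1 + 0.1075/12)^204 ≈ 6.16792750926; balance ≈ 667,986.5493.
Account B growth factor: (1 + 0.005)^204 ≈ 2.76615555041; balance ≈ 299,574.6461.
Account A is larger by 368,411.9031.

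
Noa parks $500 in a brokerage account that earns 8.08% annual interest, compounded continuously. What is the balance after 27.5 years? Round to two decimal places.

A = P·e^(rt) = 500·e^(0.0808·27.5) = 500·e^2.222.
e^2.222 ≈ 9.225763955, so A ≈ 4,612.8820.

$4,612.88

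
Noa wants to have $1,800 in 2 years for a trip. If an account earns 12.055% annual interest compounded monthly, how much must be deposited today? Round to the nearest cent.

$1,416.08

Growth factor = (1 + 0.12055/12)^24 ≈ 1.27111825.
P = 1,800/1.27111825 ≈ 1,416.0760.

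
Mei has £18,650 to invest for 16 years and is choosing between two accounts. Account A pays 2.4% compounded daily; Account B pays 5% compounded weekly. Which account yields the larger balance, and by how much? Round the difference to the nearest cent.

Account B, by £14,109.82

Account A growth factor: (1 + 0.024/365)^5840 ≈ 1.4681269078; balance ≈ 27,380.5668.
Account B growth factor: (1 + 0.05/52)^832 ≈ 2.2246856639; balance ≈ 41,490.3876.
Account B is larger by 14,109.8208.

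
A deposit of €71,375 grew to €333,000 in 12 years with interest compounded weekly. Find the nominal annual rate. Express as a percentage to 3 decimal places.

(1 + r/52)^624 = 333,000/71,375 = 4.6655.
1 + r/52 = 4.6655^(1/624) ≈ 1.002471, so r/52 ≈ 0.00247131.
r ≈ 52·0.00247131 = 12.85081%.

12.851%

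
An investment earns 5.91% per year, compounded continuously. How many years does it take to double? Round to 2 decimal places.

11.73 years

e^(0.0591t) = 2, so 0.0591t = ln 2 ≈ 0.69315.
t ≈ 0.69315/0.0591 ≈ 11.7284.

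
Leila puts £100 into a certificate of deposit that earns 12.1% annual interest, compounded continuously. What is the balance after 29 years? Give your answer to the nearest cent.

A = P·e^(rt) = 100·e^(0.121·29) = 100·e^3.509.
e^3.509 ≈ 33.41483623, so A ≈ 3,341.4836.

£3,341.48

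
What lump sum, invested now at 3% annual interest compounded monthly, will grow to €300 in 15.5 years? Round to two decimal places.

Growth factor = (1 + 0.0025)^186 ≈ 1.59109064.
P = 300/1.59109064 ≈ 188.5499.

€188.55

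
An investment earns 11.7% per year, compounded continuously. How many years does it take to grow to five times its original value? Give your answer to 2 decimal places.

13.76 years

e^(0.117t) = 5, so 0.117t = ln 5 ≈ 1.6094.
t ≈ 1.6094/0.117 ≈ 13.7559.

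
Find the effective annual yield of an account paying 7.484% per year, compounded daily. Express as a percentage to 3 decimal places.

EAR = (1 + 7.484%/365)^365 − 1 = (1 + 0.000205041)^365 − 1.
(1 + 0.000205041)^365 ≈ 1.077703, so EAR ≈ 7.77034%.

7.770%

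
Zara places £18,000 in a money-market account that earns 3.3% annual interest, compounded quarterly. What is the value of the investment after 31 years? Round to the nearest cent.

Growth factor = (1 + 0.00825)^124 ≈ 2.7698777666.
A ≈ 18,000 × 2.7698777666 ≈ 49,857.7998.

£49,857.80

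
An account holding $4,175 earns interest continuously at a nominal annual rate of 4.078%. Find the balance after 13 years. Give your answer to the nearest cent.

$7,094.04

A = P·e^(rt) = 4,175·e^(0.04078·13) = 4,175·e^0.53014.
e^0.53014 ≈ 1.699170176, so A ≈ 7,094.0355.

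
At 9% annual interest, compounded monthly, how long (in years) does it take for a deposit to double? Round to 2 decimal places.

7.73 years

(1 + 0.0075)^(12t) = 2.
12t = ln 2 / ln(1 + 0.0075) ≈ 0.69315/0.00747201 ≈ 92.7658.
t ≈ 7.7305.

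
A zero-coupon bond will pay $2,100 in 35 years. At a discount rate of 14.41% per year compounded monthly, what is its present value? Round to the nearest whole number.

$14

Growth factor = (1 + 0.1441/12)^420 ≈ 150.4240412.
P = 2,100/150.4240412 ≈ 13.9605.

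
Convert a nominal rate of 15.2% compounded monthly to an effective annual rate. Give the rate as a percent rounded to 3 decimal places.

One year is 12 periods at 0.0126667 each: (1 + 0.0126667)^12 ≈ 1.163049.
EAR = 1.163049 − 1 ≈ 16.30494%.

16.305%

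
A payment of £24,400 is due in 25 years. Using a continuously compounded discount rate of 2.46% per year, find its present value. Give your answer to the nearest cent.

£13,191.64

P = A·e^(−rt) = 24,400·e^(−0.615).
e^(−0.615) ≈ 0.54064089531, so P ≈ 13,191.6378.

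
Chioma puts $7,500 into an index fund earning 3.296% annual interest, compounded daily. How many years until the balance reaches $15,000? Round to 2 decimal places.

We need (1 + 0.0000903014)^(365t) = 2, so 365t = ln 2 / ln 1.00009 ≈ 7676.2786.
t ≈ 7676.2786/365 = 21.0309 years.

21.03 years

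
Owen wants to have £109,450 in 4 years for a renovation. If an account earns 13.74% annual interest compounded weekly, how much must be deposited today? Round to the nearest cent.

Growth factor = (1 + 0.1374/52)^208 ≈ 1.73130449962.
P = 109,450/1.73130449962 ≈ 63,218.2265.

£63,218.23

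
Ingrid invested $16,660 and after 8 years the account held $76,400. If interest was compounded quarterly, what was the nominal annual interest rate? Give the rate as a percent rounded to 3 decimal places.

19.497%

The 32-period growth factor is 76,400/16,660 = 4.58583.
r/4 = 4.58583^(1/32) − 1 ≈ 0.0487436, so r ≈ 4·0.0487436 = 19.49744%.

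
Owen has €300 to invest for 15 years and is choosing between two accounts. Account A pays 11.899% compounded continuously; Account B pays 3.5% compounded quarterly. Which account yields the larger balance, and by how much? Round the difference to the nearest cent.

Account A, by €1,281.62

A: e^(0.11899·15) = e^1.78485 ≈ 5.958686078, so 300 × 5.958686078 ≈ 1,787.6058.
B: (1 + 0.00875)^60 ≈ 1.68660298, so 300 × 1.68660298 ≈ 505.9809.
Difference ≈ 1,281.6249 in favor of A.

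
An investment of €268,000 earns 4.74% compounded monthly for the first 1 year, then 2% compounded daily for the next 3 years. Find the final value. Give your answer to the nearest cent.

€298,357.36

After 1 years at 4.74%: 268,000 × 1.04844344484 ≈ 280,982.8432.
Then 3 years at 2%: 280,982.8432 × 1.06183480113 ≈ 298,357.3614.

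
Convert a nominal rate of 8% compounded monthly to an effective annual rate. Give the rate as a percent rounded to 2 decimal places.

8.30%

One year is 12 periods at 0.00666667 each: (1 + 0.00666667)^12 ≈ 1.083.
EAR = 1.083 − 1 ≈ 8.29995%.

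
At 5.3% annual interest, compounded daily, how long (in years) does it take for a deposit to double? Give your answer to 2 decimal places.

(1 + 0.000145205)^(365t) = 2.
365t = ln 2 / ln(1 + 0.000145205) ≈ 0.69315/0.000145195 ≈ 4773.9073.
t ≈ 13.0792.

13.08 years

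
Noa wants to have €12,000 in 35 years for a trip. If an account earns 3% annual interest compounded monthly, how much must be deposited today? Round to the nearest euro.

Growth factor = (1 + 0.0025)^420 ≈ 2.8539091425.
P = 12,000/2.8539091425 ≈ 4,204.7589.

€4,205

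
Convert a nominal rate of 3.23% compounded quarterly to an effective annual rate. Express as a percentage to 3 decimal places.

EAR = (1 + 3.23%/4)^4 − 1 = (1 + 0.008075)^4 − 1.
(1 + 0.008075)^4 ≈ 1.032693, so EAR ≈ 3.26933%.

3.269%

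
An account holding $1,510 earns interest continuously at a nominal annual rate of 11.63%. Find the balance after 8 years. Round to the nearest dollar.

$3,829

A = P·e^(rt) = 1,510·e^(0.1163·8) = 1,510·e^0.9304.
e^0.9304 ≈ 2.535523184, so A ≈ 3,828.6400.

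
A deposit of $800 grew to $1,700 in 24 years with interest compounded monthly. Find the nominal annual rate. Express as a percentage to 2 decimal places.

The 288-period growth factor is 1,700/800 = 2.125.
r/12 = 2.125^(1/288) − 1 ≈ 0.00262069, so r ≈ 12·0.00262069 = 3.14483%.

3.14%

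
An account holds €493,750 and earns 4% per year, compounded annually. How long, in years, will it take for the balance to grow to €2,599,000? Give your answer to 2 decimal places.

42.35 years

We need (1 + 0.04)^t = 5.2638, so t = ln 5.2638 / ln 1.04 ≈ 42.3463.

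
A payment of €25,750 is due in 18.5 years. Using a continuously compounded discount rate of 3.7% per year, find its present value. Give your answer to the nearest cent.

€12,986.82

P = A·e^(−rt) = 25,750·e^(−0.6845).
e^(−0.6845) ≈ 0.50434233771, so P ≈ 12,986.8152.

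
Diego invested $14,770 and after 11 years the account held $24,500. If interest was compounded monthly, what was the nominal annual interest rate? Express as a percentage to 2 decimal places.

The 132-period growth factor is 24,500/14,770 = 1.65877.
r/12 = 1.65877^(1/132) − 1 ≈ 0.00384126, so r ≈ 12·0.00384126 = 4.60951%.

4.61%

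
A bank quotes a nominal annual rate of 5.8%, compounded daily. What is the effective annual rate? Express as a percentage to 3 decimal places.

5.971%

EAR = (1 + 5.8%/365)^365 − 1 = (1 + 0.000158904)^365 − 1.
(1 + 0.000158904)^365 ≈ 1.05971, so EAR ≈ 5.97101%.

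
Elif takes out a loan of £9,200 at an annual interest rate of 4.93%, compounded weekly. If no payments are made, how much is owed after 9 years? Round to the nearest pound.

Periodic rate = 4.93%/52 = 0.000948077; periods = 52·9 = 468.
A = 9,200·(1 + 0.0493/52)^468 ≈ 9,200·1.5581353252 ≈ 14,334.8450.

£14,335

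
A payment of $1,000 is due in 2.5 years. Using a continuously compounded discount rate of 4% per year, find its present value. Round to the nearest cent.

P = A·e^(−rt) = 1,000·e^(−0.1).
e^(−0.1) ≈ 0.904837418, so P ≈ 904.8374.

$904.84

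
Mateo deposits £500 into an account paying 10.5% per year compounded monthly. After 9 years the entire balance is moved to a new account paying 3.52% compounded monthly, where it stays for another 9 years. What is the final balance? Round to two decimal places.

Phase 1: 500·(1 + 0.00875)^108 ≈ 1,281.1299.
Phase 2: 1,281.1299·(1 + 0.0352/12)^108 ≈ 1,757.8275.

£1,757.83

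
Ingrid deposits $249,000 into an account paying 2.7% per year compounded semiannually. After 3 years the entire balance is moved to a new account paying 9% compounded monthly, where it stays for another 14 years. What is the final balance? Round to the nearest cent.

Phase 1: 249,000·(1 + 0.0135)^6 ≈ 269,862.0811.
Phase 2: 269,862.0811·(1 + 0.0075)^168 ≈ 946,915.1693.

$946,915.17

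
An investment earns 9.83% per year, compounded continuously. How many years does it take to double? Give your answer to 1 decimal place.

e^(0.0983t) = 2, so 0.0983t = ln 2 ≈ 0.69315.
t ≈ 0.69315/0.0983 ≈ 7.0513.

7.1 years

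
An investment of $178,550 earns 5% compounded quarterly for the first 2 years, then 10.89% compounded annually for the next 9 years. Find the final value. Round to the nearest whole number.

Phase 1: 178,550·(1 + 0.0125)^8 ≈ 197,205.9934.
Phase 2: 197,205.9934·(1 + 0.1089)^9 ≈ 499,978.7667.

$499,979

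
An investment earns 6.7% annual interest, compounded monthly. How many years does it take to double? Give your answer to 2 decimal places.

(1 + 0.00558333)^(12t) = 2.
12t = ln 2 / ln(1 + 0.00558333) ≈ 0.69315/0.0055678 ≈ 124.4920.
t ≈ 10.3743.

10.37 years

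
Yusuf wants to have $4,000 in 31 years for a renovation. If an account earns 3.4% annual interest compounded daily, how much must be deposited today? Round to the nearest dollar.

$1,394

Growth factor = (1 + 0.034/365)^11315 ≈ 2.868963781.
P = 4,000/2.868963781 ≈ 1,394.2316.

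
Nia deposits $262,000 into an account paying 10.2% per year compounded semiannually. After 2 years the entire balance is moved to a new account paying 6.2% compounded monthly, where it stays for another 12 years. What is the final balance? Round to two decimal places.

$671,421.74

Phase 1: 262,000·(1 + 0.051)^4 ≈ 319,677.5627.
Phase 2: 319,677.5627·(1 + 0.062/12)^144 ≈ 671,421.7413.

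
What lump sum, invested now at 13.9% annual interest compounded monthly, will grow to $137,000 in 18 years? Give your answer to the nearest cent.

Growth factor = (1 + 0.139/12)^216 ≈ 12.0326066732.
P = 137,000/12.0326066732 ≈ 11,385.7291.

$11,385.73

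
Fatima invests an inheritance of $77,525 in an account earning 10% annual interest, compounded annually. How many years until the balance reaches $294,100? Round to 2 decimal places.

(1 + 0.1)^t = 294,100/77,525 = 3.7936.
t·ln(1 + 0.1) = ln(3.7936); t = 1.3333/0.0953102 ≈ 13.9893.

13.99 years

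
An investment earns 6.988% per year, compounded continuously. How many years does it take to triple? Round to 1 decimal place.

e^(0.06988t) = 3, so 0.06988t = ln 3 ≈ 1.0986.
t ≈ 1.0986/0.06988 ≈ 15.7214.

15.7 years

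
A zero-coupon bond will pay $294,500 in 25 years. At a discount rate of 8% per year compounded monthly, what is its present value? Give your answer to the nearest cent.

$40,121.65

Periodic rate = 8%/12 = 0.00666667; 300 periods.
P = 294,500/(1 + 0.08/12)^300 ≈ 294,500/7.34017596374 ≈ 40,121.6540.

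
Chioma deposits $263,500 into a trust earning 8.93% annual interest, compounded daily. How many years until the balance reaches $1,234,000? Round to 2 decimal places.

(1 + 0.000244658)^(365t) = 1,234,000/263,500 = 4.6831.
365t·ln(1 + 0.000244658) = ln(4.6831); 365t = 1.544/0.000244628 ≈ 6311.4823.
t ≈ 17.2917 years.

17.29 years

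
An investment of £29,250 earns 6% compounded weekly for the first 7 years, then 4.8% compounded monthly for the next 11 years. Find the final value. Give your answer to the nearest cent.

Phase 1: 29,250·(1 + 0.06/52)^364 ≈ 44,506.5982.
Phase 2: 44,506.5982·(1 + 0.004)^132 ≈ 75,383.1865.

£75,383.19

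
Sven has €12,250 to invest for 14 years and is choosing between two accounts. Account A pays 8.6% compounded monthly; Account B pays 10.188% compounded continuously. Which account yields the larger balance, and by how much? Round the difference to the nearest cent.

Account B, by €10,341.55

Account A growth factor: (1 + 0.086/12)^168 ≈ 3.3191415142; balance ≈ 40,659.4835.
Account B growth factor: e^(0.10188·14) = e^1.42632 ≈ 4.163349839; balance ≈ 51,001.0355.
Account B is larger by 10,341.5520.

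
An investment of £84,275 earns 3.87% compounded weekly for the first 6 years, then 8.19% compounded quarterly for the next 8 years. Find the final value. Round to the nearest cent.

£203,320.08

After 6 years at 3.87%: 84,275 × 1.26126304766 ≈ 106,292.9433.
Then 8 years at 8.19%: 106,292.9433 × 1.91282759876 ≈ 203,320.0756.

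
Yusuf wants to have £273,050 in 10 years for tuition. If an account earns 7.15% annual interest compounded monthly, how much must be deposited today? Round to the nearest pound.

Growth factor = (1 + 0.0715/12)^120 ≈ 2.03985416886.
P = 273,050/2.03985416886 ≈ 133,857.6081.

£133,858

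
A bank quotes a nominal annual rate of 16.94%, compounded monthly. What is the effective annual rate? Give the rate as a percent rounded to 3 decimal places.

18.319%

EAR = (1 + 16.94%/12)^12 − 1 = (1 + 0.0141167)^12 − 1.
(1 + 0.0141167)^12 ≈ 1.183192, so EAR ≈ 18.31915%.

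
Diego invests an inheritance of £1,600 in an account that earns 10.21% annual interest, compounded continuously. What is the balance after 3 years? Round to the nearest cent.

A = P·e^(rt) = 1,600·e^(0.1021·3) = 1,600·e^0.3063.
e^0.3063 ≈ 1.358389762, so A ≈ 2,173.4236.

£2,173.42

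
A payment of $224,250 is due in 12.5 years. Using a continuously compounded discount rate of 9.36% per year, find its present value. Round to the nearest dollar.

P = A·e^(−rt) = 224,250·e^(−1.17).
e^(−1.17) ≈ 0.310366941265, so P ≈ 69,599.7866.

$69,600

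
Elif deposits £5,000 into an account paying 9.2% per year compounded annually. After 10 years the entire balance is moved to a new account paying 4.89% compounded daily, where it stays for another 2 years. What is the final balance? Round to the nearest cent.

£13,294.36

Phase 1: 5,000·(1 + 0.092)^10 ≈ 12,055.8098.
Phase 2: 12,055.8098·(1 + 0.0489/365)^730 ≈ 13,294.3633.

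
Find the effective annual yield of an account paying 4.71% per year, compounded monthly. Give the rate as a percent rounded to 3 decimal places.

EAR = (1 + 4.71%/12)^12 − 1 = (1 + 0.003925)^12 − 1.
(1 + 0.003925)^12 ≈ 1.04813, so EAR ≈ 4.81302%.

4.813%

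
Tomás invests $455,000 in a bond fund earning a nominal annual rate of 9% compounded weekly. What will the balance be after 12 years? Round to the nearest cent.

$1,338,579.00

Growth factor = (1 + 0.09/52)^624 ≈ 2.941931862423.
A ≈ 455,000 × 2.941931862423 ≈ 1,338,578.9974.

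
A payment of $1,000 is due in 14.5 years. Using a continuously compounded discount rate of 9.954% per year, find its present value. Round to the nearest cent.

$236.14

P = A·e^(−rt) = 1,000·e^(−1.44333).
e^(−1.44333) ≈ 0.236140101, so P ≈ 236.1401.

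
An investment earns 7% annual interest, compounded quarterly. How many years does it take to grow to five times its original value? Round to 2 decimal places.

23.19 years

(1 + 0.0175)^(4t) = 5.
4t = ln 5 / ln(1 + 0.0175) ≈ 1.6094/0.0173486 ≈ 92.7703.
t ≈ 23.1926.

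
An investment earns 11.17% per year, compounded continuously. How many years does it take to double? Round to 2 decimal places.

e^(0.1117t) = 2, so 0.1117t = ln 2 ≈ 0.69315.
t ≈ 0.69315/0.1117 ≈ 6.2054.

6.21 years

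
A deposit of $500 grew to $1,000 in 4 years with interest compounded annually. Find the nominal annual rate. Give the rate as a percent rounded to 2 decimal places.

18.92%

The 4-period growth factor is 1,000/500 = 2.
r = 2^(1/4) − 1 ≈ 0.189207, i.e. 18.92071%.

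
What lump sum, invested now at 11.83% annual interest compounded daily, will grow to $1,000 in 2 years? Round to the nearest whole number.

$789

Growth factor = (1 + 0.1183/365)^730 ≈ 1.26688568.
P = 1,000/1.26688568 ≈ 789.3372.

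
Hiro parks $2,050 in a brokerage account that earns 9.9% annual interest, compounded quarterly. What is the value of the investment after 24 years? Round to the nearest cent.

$21,432.60

Growth factor = (1 + 0.02475)^96 ≈ 10.454926666.
A ≈ 2,050 × 10.454926666 ≈ 21,432.5997.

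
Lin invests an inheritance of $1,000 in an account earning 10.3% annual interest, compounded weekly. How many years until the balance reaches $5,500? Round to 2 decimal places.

16.57 years

(1 + 0.00198077)^(52t) = 5,500/1,000 = 5.5.
52t·ln(1 + 0.00198077) = ln(5.5); 52t = 1.7047/0.00197881 ≈ 861.5016.
t ≈ 16.5673 years.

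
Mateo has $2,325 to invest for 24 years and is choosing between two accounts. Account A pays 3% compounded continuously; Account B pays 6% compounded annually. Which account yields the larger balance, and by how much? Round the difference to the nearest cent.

Account A growth factor: e^(0.03·24) = e^0.72 ≈ 2.054433211; balance ≈ 4,776.5572.
Account B growth factor: (1 + 0.06)^24 ≈ 4.048934641; balance ≈ 9,413.7730.
Account B is larger by 4,637.2158.

Account B, by $4,637.22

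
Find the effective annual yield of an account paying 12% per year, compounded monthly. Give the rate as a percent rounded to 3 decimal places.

One year is 12 periods at 0.01 each: (1 + 0.01)^12 ≈ 1.126825.
EAR = 1.126825 − 1 ≈ 12.68250%.

12.683%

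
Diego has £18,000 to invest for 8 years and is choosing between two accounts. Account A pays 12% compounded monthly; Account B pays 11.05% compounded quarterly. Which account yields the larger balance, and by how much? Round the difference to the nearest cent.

Account A, by £3,736.07

Account A growth factor: (1 + 0.01)^96 ≈ 2.5992729256; balance ≈ 46,786.9127.
Account B growth factor: (1 + 0.027625)^32 ≈ 2.3917135216; balance ≈ 43,050.8434.
Account A is larger by 3,736.0693.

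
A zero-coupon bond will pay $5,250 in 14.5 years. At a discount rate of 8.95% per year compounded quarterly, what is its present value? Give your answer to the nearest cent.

Periodic rate = 8.95%/4 = 0.022375; 58 periods.
P = 5,250/(1 + 0.022375)^58 ≈ 5,250/3.609049424 ≈ 1,454.6767.

$1,454.68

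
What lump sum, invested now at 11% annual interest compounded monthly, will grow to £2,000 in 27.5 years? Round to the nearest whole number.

£98

Periodic rate = 11%/12 = 0.00916667; 330 periods.
P = 2,000/(1 + 0.11/12)^330 ≈ 2,000/20.31215685 ≈ 98.4632.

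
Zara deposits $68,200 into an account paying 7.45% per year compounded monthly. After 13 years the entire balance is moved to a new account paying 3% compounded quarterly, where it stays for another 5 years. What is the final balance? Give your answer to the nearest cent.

Phase 1: 68,200·(1 + 0.0745/12)^156 ≈ 179,101.1204.
Phase 2: 179,101.1204·(1 + 0.0075)^20 ≈ 207,969.3809.

$207,969.38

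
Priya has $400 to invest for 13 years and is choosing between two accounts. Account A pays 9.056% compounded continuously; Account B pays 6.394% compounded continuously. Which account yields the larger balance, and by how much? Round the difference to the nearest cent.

Account A growth factor: e^(0.09056·13) = e^1.17728 ≈ 3.245534333; balance ≈ 1,298.2137.
Account B growth factor: e^(0.06394·13) = e^0.83122 ≈ 2.2961183; balance ≈ 918.4473.
Account A is larger by 379.7664.

Account A, by $379.77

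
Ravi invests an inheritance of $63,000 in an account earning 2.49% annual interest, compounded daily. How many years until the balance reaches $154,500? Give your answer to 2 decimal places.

(1 + 0.0000682192)^(365t) = 154,500/63,000 = 2.4524.
365t·ln(1 + 0.0000682192) = ln(2.4524); 365t = 0.89706/6.82169e-05 ≈ 13150.1140.
t ≈ 36.0277 years.

36.03 years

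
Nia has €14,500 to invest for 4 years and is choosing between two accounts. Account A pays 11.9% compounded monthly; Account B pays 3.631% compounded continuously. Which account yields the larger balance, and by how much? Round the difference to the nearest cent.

Account A growth factor: (1 + 0.119/12)^48 ≈ 1.6058533885; balance ≈ 23,284.8741.
Account B growth factor: e^(0.03631·4) = e^0.14524 ≈ 1.1563170531; balance ≈ 16,766.5973.
Account A is larger by 6,518.2769.

Account A, by €6,518.28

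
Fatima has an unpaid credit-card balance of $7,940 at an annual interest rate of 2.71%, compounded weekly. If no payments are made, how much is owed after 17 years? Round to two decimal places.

$12,584.84

Periodic rate = 2.71%/52 = 0.000521154; periods = 52·17 = 884.
A = 7,940·(1 + 0.0271/52)^884 ≈ 7,940·1.5849930047 ≈ 12,584.8445.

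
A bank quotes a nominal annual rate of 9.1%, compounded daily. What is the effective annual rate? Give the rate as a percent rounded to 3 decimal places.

One year is 365 periods at 0.000249315 each: (1 + 0.000249315)^365 ≈ 1.095257.
EAR = 1.095257 − 1 ≈ 9.52566%.

9.526%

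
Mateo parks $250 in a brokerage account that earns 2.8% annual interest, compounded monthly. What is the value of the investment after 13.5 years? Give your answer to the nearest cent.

Periodic rate = 2.8%/12 = 0.00233333; periods = 12·13.5 = 162.
A = 250·(1 + 0.028/12)^162 ≈ 250·1.4587205 ≈ 364.6801.

$364.68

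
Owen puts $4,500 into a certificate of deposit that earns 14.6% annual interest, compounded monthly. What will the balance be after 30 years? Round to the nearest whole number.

$349,900

Periodic rate = 14.6%/12 = 0.0121667; periods = 12·30 = 360.
A = 4,500·(1 + 0.146/12)^360 ≈ 4,500·77.7554906189 ≈ 349,899.7078.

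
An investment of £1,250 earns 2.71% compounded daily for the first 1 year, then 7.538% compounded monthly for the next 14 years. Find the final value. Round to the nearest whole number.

After 1 years at 2.71%: 1,250 × 1.027469511 ≈ 1,284.3369.
Then 14 years at 7.538%: 1,284.3369 × 2.863427207 ≈ 3,677.6052.

£3,678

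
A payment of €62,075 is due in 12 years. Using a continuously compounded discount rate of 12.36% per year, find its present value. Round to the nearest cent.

P = A·e^(−rt) = 62,075·e^(−1.4832).
e^(−1.4832) ≈ 0.22691041204, so P ≈ 14,085.4638.

€14,085.46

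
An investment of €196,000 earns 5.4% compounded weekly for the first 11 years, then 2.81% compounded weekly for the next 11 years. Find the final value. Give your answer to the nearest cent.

€483,389.60

Phase 1: 196,000·(1 + 0.054/52)^572 ≈ 354,889.4915.
Phase 2: 354,889.4915·(1 + 0.0281/52)^572 ≈ 483,389.6045.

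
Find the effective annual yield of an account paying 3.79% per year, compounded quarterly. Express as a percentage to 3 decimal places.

EAR = (1 + 3.79%/4)^4 − 1 = (1 + 0.009475)^4 − 1.
(1 + 0.009475)^4 ≈ 1.038442, so EAR ≈ 3.84421%.

3.844%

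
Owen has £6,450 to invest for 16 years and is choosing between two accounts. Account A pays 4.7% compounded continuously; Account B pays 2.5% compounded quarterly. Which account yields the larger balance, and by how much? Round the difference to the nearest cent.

A: e^(0.047·16) = e^0.752 ≈ 2.1212382535, so 6,450 × 2.1212382535 ≈ 13,681.9867.
B: (1 + 0.00625)^64 ≈ 1.489968806, so 6,450 × 1.489968806 ≈ 9,610.2988.
Difference ≈ 4,071.6879 in favor of A.

Account A, by £4,071.69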